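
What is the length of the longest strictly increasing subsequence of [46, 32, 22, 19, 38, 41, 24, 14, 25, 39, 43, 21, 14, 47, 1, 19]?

One longest increasing subsequence is 22, 24, 25, 39, 43, 47 (positions 3,7,9,10,11,14), of length 6; no longer one exists.

6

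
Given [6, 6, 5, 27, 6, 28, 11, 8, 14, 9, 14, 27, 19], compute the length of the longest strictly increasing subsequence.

Let dp[i] be the longest increasing subsequence ending at position i. Then dp = [1, 1, 1, 2, 2, 3, 3, 3, 4, 4, 5, 6, 6].
The maximum is 6; one witness is 5, 6, 8, 9, 14, 27 at positions 3,5,8,10,11,12.

6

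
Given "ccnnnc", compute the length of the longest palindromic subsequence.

One longest palindromic subsequence is cnnnc (positions 1,3,4,5,6); it reads the same forward and backward, and the interval DP gives dp[1][6] = 5.

5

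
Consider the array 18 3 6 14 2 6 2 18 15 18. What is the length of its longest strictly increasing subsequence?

Let dp[i] be the longest increasing subsequence ending at position i. Then dp = [1, 1, 2, 3, 1, 2, 1, 4, 4, 5].
The maximum is 5; one witness is 3, 6, 14, 15, 18 at positions 2,3,4,9,10.

5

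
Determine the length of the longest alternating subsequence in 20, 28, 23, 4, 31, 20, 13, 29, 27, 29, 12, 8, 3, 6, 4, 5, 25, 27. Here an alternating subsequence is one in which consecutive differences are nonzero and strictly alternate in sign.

12

A longest alternating subsequence is 20, 28, 23, 31, 20, 29, 27, 29, 3, 6, 4, 5 (positions 1,2,3,5,6,8,9,10,13,14,15,16); its 11 consecutive differences strictly alternate in sign, and length 12 is optimal.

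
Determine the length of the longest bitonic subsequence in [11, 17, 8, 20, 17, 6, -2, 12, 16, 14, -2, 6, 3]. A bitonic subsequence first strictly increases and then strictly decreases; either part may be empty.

8

One longest bitonic subsequence is 11, 17, 20, 17, 16, 14, 6, 3 (positions 1,2,4,5,9,10,12,13): it rises to 20 then falls. Length 8 is optimal.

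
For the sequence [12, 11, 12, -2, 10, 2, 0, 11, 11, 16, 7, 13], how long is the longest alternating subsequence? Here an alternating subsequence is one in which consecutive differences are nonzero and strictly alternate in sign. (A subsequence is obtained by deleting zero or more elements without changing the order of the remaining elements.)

9

Track the best alternating length ending on an up-step vs a down-step at each position: up/down = 1/1, 1/2, 3/1, 1/4, 5/4, 5/6, 5/6, 7/4, 7/4, 7/1, 7/8, 9/8.
The maximum over both is 9; one such subsequence is 12, 11, 12, -2, 10, 2, 11, 7, 13.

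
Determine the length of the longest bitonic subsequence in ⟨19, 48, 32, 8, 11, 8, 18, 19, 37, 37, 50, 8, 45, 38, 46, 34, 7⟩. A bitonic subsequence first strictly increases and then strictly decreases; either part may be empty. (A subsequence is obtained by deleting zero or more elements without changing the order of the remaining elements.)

One longest bitonic subsequence is 8, 11, 18, 19, 37, 50, 45, 38, 34, 7 (positions 4,5,7,8,9,11,13,14,16,17): it rises to 50 then falls. Length 10 is optimal.

10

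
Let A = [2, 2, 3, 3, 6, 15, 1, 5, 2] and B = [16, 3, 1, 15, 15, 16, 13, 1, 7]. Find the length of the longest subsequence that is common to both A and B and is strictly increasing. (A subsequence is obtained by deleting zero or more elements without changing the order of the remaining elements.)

For each value that appears in both, track the longest common increasing run ending there.
The best achievable length is 2; one witness is 3, 15 (A-positions 3,6, B-positions 2,4).

2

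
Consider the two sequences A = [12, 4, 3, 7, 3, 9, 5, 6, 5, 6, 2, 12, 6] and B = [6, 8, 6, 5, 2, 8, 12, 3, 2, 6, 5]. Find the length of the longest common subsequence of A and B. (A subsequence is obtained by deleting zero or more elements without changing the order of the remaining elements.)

A longest common subsequence is 6, 5, 2, 12, 6 (length 5); the LCS DP confirms no longer common subsequence exists.

5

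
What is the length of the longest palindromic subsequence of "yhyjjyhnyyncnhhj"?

8

One longest palindromic subsequence is jhnyynhj (positions 4,7,8,9,10,13,15,16); it reads the same forward and backward, and the interval DP gives dp[1][16] = 8.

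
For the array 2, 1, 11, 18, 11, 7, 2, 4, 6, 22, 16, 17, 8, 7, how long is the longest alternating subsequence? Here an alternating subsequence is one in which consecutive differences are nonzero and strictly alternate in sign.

Track the best alternating length ending on an up-step vs a down-step at each position: up/down = 1/1, 1/2, 3/1, 3/1, 3/4, 3/4, 3/4, 5/4, 5/4, 5/1, 5/6, 7/6, 5/8, 5/8.
The maximum over both is 8; one such subsequence is 2, 1, 18, 11, 22, 16, 17, 8.

8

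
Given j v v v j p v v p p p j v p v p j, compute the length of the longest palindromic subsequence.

Using dp[i][j] = 2 + dp[i+1][j−1] if the ends match, else max(dp[i+1][j], dp[i][j−1]):
dp[1][17] = 12. A witness is jvvjppppjvvj at positions 1,3,4,5,6,9,10,11,12,13,15,17.

12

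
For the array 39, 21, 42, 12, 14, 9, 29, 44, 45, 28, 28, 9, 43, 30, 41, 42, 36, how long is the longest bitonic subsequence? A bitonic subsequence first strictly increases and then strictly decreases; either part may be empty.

Let inc[i] be the LIS ending at i and dec[i] the longest strictly decreasing subsequence starting at i. inc = [1, 1, 2, 1, 2, 1, 3, 4, 5, 3, 3, 1, 4, 4, 5, 6, 5], dec = [4, 3, 4, 2, 2, 1, 3, 4, 4, 2, 2, 1, 3, 1, 2, 2, 1].
max_i inc[i]+dec[i]−1 = 8, with one witness 12, 14, 29, 44, 45, 43, 42, 36.

8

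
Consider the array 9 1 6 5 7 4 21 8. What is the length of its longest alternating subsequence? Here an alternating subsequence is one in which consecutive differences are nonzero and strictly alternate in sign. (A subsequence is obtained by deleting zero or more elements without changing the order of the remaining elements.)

8

A longest alternating subsequence is 9, 1, 6, 5, 7, 4, 21, 8 (positions 1,2,3,4,5,6,7,8); its 7 consecutive differences strictly alternate in sign, and length 8 is optimal.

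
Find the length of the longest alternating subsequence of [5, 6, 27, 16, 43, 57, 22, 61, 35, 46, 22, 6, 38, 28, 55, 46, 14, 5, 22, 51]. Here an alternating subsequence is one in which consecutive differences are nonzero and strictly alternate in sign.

Track the best alternating length ending on an up-step vs a down-step at each position: up/down = 1/1, 2/1, 2/1, 2/3, 4/1, 4/1, 4/5, 6/1, 6/7, 8/7, 4/9, 2/9, 10/9, 10/11, 12/7, 12/13, 10/13, 1/13, 14/13, 14/13.
The maximum over both is 14; one such subsequence is 5, 27, 16, 43, 22, 61, 35, 46, 22, 38, 28, 55, 14, 22.

14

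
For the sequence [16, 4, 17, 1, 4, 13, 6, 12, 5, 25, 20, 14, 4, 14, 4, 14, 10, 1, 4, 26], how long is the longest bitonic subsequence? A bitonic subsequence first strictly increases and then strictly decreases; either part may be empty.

9

Let inc[i] be the LIS ending at i and dec[i] the longest strictly decreasing subsequence starting at i. inc = [1, 1, 2, 1, 2, 3, 3, 4, 3, 5, 5, 5, 2, 5, 2, 5, 4, 1, 2, 6], dec = [6, 2, 6, 1, 2, 5, 4, 4, 3, 5, 4, 3, 2, 3, 2, 3, 2, 1, 1, 1].
max_i inc[i]+dec[i]−1 = 9, with one witness 1, 4, 6, 12, 25, 20, 14, 10, 4.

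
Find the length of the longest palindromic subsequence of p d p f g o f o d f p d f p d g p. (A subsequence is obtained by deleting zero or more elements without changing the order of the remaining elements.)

One longest palindromic subsequence is pdpfdpdfpdp (positions 1,2,3,4,9,11,12,13,14,15,17); it reads the same forward and backward, and the interval DP gives dp[1][17] = 11.

11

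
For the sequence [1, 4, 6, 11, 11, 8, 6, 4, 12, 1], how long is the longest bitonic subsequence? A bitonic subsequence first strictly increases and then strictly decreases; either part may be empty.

8

Let inc[i] be the LIS ending at i and dec[i] the longest strictly decreasing subsequence starting at i. inc = [1, 2, 3, 4, 4, 4, 3, 2, 5, 1], dec = [1, 2, 3, 5, 5, 4, 3, 2, 2, 1].
max_i inc[i]+dec[i]−1 = 8, with one witness 1, 4, 6, 11, 8, 6, 4, 1.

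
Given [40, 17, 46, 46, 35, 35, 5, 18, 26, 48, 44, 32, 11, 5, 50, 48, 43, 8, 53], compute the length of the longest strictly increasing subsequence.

Scanning left to right, the best length ending at each element is: 40→1, 17→1, 46→2, 46→2, 35→2, 35→2, 5→1, 18→2, 26→3, 48→4, 44→4, 32→4, 11→2, 5→1, 50→5, 48→5, 43→5, 8→2, 53→6.
So the longest increasing subsequence has length 6, e.g. 17, 18, 26, 48, 50, 53.

6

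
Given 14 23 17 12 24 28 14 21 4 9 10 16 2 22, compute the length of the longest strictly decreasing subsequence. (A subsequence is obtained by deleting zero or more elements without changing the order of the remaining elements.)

Let dp[i] be the longest decreasing subsequence ending at position i. Then dp = [1, 1, 2, 3, 1, 1, 3, 2, 4, 4, 4, 3, 5, 2].
The maximum is 5; one witness is 23, 17, 12, 4, 2 at positions 2,3,4,9,13.

5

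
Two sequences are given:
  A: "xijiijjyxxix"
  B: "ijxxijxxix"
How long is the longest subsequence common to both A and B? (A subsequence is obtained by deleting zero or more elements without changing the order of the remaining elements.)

8

Backtracking the LCS table gives one alignment: i (A2,B1) → j (A3,B2) → i (A5,B5) → j (A7,B6) → x (A9,B7) → x (A10,B8) → i (A11,B9) → x (A12,B10).
So the longest common subsequence has length 8.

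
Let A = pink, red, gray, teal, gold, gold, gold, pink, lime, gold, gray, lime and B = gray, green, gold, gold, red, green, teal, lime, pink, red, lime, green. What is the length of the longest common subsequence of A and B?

5

A longest common subsequence is gray, gold, gold, pink, lime (length 5); the LCS DP confirms no longer common subsequence exists.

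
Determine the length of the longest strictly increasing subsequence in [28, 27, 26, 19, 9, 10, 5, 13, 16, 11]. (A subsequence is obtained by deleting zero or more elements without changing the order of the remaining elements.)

Scanning left to right, the best length ending at each element is: 28→1, 27→1, 26→1, 19→1, 9→1, 10→2, 5→1, 13→3, 16→4, 11→3.
So the longest increasing subsequence has length 4, e.g. 9, 10, 13, 16.

4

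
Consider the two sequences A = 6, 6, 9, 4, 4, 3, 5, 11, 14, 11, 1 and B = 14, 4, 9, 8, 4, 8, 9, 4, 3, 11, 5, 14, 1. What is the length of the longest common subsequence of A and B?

7

A longest common subsequence is 9, 4, 4, 3, 5, 14, 1 (length 7); the LCS DP confirms no longer common subsequence exists.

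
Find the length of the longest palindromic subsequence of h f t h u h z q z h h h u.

Using dp[i][j] = 2 + dp[i+1][j−1] if the ends match, else max(dp[i+1][j], dp[i][j−1]):
dp[1][13] = 9. A witness is hhhzqzhhh at positions 1,4,6,7,8,9,10,11,12.

9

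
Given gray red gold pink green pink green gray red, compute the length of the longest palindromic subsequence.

5

Using dp[i][j] = 2 + dp[i+1][j−1] if the ends match, else max(dp[i+1][j], dp[i][j−1]):
dp[1][9] = 5. A witness is red green pink green red at positions 2,5,6,7,9.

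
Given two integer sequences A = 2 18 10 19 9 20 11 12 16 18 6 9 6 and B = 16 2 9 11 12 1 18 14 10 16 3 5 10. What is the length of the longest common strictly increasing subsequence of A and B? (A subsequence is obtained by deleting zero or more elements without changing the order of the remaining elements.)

For each value that appears in both, track the longest common increasing run ending there.
The best achievable length is 5; one witness is 2, 9, 11, 12, 18 (A-positions 1,5,7,8,10, B-positions 2,3,4,5,7).

5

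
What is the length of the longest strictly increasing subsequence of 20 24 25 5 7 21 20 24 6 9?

4

Scanning left to right, the best length ending at each element is: 20→1, 24→2, 25→3, 5→1, 7→2, 21→3, 20→3, 24→4, 6→2, 9→3.
So the longest increasing subsequence has length 4, e.g. 5, 7, 21, 24.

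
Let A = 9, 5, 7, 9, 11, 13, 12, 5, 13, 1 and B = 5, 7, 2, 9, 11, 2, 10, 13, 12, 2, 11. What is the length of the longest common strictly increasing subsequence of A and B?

For each value that appears in both, track the longest common increasing run ending there.
The best achievable length is 5; one witness is 5, 7, 9, 11, 13 (A-positions 2,3,4,5,6, B-positions 1,2,4,5,8).

5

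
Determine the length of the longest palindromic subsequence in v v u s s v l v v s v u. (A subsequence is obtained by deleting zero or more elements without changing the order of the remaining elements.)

7

One longest palindromic subsequence is usvvvsu (positions 3,5,6,8,9,10,12); it reads the same forward and backward, and the interval DP gives dp[1][12] = 7.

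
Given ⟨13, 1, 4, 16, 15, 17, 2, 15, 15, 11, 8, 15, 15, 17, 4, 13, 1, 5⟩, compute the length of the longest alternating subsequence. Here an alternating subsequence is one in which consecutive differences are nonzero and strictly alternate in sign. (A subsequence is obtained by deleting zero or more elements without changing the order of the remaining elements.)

A longest alternating subsequence is 13, 1, 16, 15, 17, 2, 15, 11, 15, 4, 13, 1, 5 (positions 1,2,4,5,6,7,8,10,12,15,16,17,18); its 12 consecutive differences strictly alternate in sign, and length 13 is optimal.

13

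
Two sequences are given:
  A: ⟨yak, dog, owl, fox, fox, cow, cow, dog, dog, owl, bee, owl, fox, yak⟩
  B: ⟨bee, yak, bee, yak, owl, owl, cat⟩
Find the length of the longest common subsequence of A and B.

A longest common subsequence is yak, owl, owl (length 3); the LCS DP confirms no longer common subsequence exists.

3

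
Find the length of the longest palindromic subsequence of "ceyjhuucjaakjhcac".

One longest palindromic subsequence is ccjaajcc (positions 1,8,9,10,11,13,15,17); it reads the same forward and backward, and the interval DP gives dp[1][17] = 8.

8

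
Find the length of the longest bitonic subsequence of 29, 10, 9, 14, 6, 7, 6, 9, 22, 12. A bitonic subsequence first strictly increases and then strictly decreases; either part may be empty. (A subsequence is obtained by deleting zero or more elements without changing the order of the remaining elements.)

Let inc[i] be the LIS ending at i and dec[i] the longest strictly decreasing subsequence starting at i. inc = [1, 1, 1, 2, 1, 2, 1, 3, 4, 4], dec = [5, 4, 3, 3, 1, 2, 1, 1, 2, 1].
max_i inc[i]+dec[i]−1 = 5, with one witness 29, 10, 9, 7, 6.

5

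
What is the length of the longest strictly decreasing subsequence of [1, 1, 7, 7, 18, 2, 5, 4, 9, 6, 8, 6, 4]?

5

Let dp[i] be the longest decreasing subsequence ending at position i. Then dp = [1, 1, 1, 1, 1, 2, 2, 3, 2, 3, 3, 4, 5].
The maximum is 5; one witness is 18, 9, 8, 6, 4 at positions 5,9,11,12,13.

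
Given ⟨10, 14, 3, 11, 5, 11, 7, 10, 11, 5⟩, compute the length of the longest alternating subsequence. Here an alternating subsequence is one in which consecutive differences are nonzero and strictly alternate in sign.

9

A longest alternating subsequence is 10, 14, 3, 11, 5, 11, 7, 10, 5 (positions 1,2,3,4,5,6,7,8,10); its 8 consecutive differences strictly alternate in sign, and length 9 is optimal.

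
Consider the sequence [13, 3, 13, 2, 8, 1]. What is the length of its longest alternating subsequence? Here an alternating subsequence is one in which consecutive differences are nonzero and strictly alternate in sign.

Track the best alternating length ending on an up-step vs a down-step at each position: up/down = 1/1, 1/2, 3/1, 1/4, 5/4, 1/6.
The maximum over both is 6; one such subsequence is 13, 3, 13, 2, 8, 1.

6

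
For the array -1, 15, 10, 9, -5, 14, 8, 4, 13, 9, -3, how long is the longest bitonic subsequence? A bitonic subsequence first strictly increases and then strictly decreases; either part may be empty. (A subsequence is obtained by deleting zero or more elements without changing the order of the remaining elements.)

One longest bitonic subsequence is -1, 15, 10, 9, 8, 4, -3 (positions 1,2,3,4,7,8,11): it rises to 15 then falls. Length 7 is optimal.

7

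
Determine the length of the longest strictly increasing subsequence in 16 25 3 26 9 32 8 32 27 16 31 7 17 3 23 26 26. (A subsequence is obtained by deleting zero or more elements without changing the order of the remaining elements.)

One longest increasing subsequence is 3, 9, 16, 17, 23, 26 (positions 3,5,10,13,15,16), of length 6; no longer one exists.

6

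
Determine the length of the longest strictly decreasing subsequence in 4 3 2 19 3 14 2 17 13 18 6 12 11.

One longest decreasing subsequence is 19, 14, 13, 12, 11 (positions 4,6,9,12,13), of length 5; no longer one exists.

5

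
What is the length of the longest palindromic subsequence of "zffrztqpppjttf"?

7

One longest palindromic subsequence is ftppptf (positions 2,6,8,9,10,13,14); it reads the same forward and backward, and the interval DP gives dp[1][14] = 7.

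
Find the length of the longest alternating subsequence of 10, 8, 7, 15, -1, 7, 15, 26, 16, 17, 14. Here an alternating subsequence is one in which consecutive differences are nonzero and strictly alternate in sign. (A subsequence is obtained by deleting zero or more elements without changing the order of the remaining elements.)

8

Track the best alternating length ending on an up-step vs a down-step at each position: up/down = 1/1, 1/2, 1/2, 3/1, 1/4, 5/4, 5/1, 5/1, 5/6, 7/6, 5/8.
The maximum over both is 8; one such subsequence is 10, 8, 15, -1, 26, 16, 17, 14.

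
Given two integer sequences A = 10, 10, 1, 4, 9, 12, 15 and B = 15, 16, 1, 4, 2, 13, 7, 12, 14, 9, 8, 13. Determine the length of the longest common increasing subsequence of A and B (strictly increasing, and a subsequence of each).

A longest common strictly increasing subsequence is 1, 4, 12 (length 3); it appears in order in both A and B, and no longer such subsequence exists.

3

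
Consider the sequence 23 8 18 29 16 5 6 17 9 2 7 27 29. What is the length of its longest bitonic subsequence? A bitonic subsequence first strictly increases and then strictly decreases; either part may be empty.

6

One longest bitonic subsequence is 8, 18, 29, 17, 9, 7 (positions 2,3,4,8,9,11): it rises to 29 then falls. Length 6 is optimal.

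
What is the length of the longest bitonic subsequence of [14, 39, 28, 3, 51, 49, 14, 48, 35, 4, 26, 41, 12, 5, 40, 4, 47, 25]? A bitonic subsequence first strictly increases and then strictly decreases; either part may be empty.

10

Let inc[i] be the LIS ending at i and dec[i] the longest strictly decreasing subsequence starting at i. inc = [1, 2, 2, 1, 3, 3, 2, 3, 3, 2, 3, 4, 3, 3, 4, 2, 5, 4], dec = [4, 6, 5, 1, 8, 7, 4, 6, 5, 1, 4, 4, 3, 2, 2, 1, 2, 1].
max_i inc[i]+dec[i]−1 = 10, with one witness 14, 39, 51, 49, 48, 35, 26, 12, 5, 4.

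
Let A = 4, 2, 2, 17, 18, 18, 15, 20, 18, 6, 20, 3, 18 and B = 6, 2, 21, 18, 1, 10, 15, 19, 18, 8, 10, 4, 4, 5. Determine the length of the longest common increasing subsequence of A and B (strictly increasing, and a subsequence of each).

3

For each value that appears in both, track the longest common increasing run ending there.
The best achievable length is 3; one witness is 2, 15, 18 (A-positions 2,7,9, B-positions 2,7,9).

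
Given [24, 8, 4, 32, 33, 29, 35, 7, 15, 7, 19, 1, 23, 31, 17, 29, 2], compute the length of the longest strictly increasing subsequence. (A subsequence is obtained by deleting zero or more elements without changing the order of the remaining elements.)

6

Let dp[i] be the longest increasing subsequence ending at position i. Then dp = [1, 1, 1, 2, 3, 2, 4, 2, 3, 2, 4, 1, 5, 6, 4, 6, 2].
The maximum is 6; one witness is 4, 7, 15, 19, 23, 31 at positions 3,8,9,11,13,14.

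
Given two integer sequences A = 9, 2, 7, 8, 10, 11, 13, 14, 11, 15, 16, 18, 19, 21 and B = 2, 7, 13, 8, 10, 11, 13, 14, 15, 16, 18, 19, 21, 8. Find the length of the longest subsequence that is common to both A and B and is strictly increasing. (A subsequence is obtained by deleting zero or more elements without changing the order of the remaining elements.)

12

A longest common strictly increasing subsequence is 2, 7, 8, 10, 11, 13, 14, 15, 16, 18, 19, 21 (length 12); it appears in order in both A and B, and no longer such subsequence exists.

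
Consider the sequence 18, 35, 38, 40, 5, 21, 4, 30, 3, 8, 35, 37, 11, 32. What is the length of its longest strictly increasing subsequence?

5

Scanning left to right, the best length ending at each element is: 18→1, 35→2, 38→3, 40→4, 5→1, 21→2, 4→1, 30→3, 3→1, 8→2, 35→4, 37→5, 11→3, 32→4.
So the longest increasing subsequence has length 5, e.g. 18, 21, 30, 35, 37.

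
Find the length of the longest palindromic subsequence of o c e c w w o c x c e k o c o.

10

One longest palindromic subsequence is ocecwwceco (positions 1,2,3,4,5,6,10,11,14,15); it reads the same forward and backward, and the interval DP gives dp[1][15] = 10.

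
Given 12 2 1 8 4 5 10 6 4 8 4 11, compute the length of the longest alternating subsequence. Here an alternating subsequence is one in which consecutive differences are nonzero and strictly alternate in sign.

9

Track the best alternating length ending on an up-step vs a down-step at each position: up/down = 1/1, 1/2, 1/2, 3/2, 3/4, 5/4, 5/2, 5/6, 3/6, 7/6, 3/8, 9/2.
The maximum over both is 9; one such subsequence is 12, 2, 8, 4, 10, 6, 8, 4, 11.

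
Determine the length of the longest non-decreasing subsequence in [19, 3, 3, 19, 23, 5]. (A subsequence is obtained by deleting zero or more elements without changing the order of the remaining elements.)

Scanning left to right, the best length ending at each element is: 19→1, 3→1, 3→2, 19→3, 23→4, 5→3.
So the longest non-decreasing subsequence has length 4, e.g. 3, 3, 19, 23.

4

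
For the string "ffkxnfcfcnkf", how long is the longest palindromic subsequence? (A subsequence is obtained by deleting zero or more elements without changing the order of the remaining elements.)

One longest palindromic subsequence is fkncfcnkf (positions 1,3,5,7,8,9,10,11,12); it reads the same forward and backward, and the interval DP gives dp[1][12] = 9.

9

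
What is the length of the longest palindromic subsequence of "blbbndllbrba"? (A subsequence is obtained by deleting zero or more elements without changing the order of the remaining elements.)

6

One longest palindromic subsequence is bbllbb (positions 3,4,7,8,9,11); it reads the same forward and backward, and the interval DP gives dp[1][12] = 6.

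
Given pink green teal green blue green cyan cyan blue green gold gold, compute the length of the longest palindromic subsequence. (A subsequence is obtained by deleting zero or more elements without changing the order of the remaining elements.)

Using dp[i][j] = 2 + dp[i+1][j−1] if the ends match, else max(dp[i+1][j], dp[i][j−1]):
dp[1][12] = 6. A witness is green blue cyan cyan blue green at positions 4,5,7,8,9,10.

6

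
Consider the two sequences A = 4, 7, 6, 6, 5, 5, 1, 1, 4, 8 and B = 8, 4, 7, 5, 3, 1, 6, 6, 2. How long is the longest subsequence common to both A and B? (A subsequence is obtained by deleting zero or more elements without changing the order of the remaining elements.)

4

A longest common subsequence is 4, 7, 6, 6 (length 4); the LCS DP confirms no longer common subsequence exists.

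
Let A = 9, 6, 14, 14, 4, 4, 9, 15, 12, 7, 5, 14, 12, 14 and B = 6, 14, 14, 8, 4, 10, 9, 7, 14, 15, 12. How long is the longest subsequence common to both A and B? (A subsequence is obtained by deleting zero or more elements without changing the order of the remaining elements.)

8

Backtracking the LCS table gives one alignment: 6 (A2,B1) → 14 (A3,B2) → 14 (A4,B3) → 4 (A5,B5) → 9 (A7,B7) → 7 (A10,B8) → 14 (A12,B9) → 12 (A13,B11).
So the longest common subsequence has length 8.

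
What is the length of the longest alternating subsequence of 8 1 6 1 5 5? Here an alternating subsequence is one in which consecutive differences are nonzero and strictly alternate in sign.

5

A longest alternating subsequence is 8, 1, 6, 1, 5 (positions 1,2,3,4,5); its 4 consecutive differences strictly alternate in sign, and length 5 is optimal.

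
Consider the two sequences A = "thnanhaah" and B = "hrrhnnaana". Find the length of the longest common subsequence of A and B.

5

A longest common subsequence is hnana (length 5); the LCS DP confirms no longer common subsequence exists.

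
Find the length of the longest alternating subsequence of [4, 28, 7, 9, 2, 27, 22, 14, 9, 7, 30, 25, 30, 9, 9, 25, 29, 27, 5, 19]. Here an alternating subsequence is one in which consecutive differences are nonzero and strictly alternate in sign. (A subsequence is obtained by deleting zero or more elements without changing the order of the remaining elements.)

14

A longest alternating subsequence is 4, 28, 7, 9, 2, 27, 22, 30, 25, 30, 9, 25, 5, 19 (positions 1,2,3,4,5,6,7,11,12,13,14,16,19,20); its 13 consecutive differences strictly alternate in sign, and length 14 is optimal.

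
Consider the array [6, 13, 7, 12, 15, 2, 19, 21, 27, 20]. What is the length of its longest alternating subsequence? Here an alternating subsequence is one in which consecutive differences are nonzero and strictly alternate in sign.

7

Track the best alternating length ending on an up-step vs a down-step at each position: up/down = 1/1, 2/1, 2/3, 4/3, 4/1, 1/5, 6/1, 6/1, 6/1, 6/7.
The maximum over both is 7; one such subsequence is 6, 13, 7, 12, 2, 21, 20.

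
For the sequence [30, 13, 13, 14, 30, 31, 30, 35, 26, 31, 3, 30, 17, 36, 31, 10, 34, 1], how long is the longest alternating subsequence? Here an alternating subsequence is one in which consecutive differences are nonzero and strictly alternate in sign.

A longest alternating subsequence is 30, 13, 31, 30, 35, 26, 31, 3, 30, 17, 36, 31, 34, 1 (positions 1,2,6,7,8,9,10,11,12,13,14,15,17,18); its 13 consecutive differences strictly alternate in sign, and length 14 is optimal.

14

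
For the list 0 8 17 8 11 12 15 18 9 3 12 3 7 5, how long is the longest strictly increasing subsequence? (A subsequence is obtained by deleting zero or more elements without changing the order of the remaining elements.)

One longest increasing subsequence is 0, 8, 11, 12, 15, 18 (positions 1,2,5,6,7,8), of length 6; no longer one exists.

6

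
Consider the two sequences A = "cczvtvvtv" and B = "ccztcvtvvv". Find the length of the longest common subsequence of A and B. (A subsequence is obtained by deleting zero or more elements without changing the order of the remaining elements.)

8

A longest common subsequence is cczvtvvv (length 8); the LCS DP confirms no longer common subsequence exists.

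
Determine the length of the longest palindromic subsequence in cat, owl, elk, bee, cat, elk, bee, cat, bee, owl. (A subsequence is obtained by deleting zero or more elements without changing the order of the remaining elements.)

7

One longest palindromic subsequence is owl bee cat bee cat bee owl (positions 2,4,5,7,8,9,10); it reads the same forward and backward, and the interval DP gives dp[1][10] = 7.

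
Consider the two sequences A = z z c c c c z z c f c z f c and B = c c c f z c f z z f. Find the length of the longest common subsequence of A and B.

A longest common subsequence is ccczcfzf (length 8); the LCS DP confirms no longer common subsequence exists.

8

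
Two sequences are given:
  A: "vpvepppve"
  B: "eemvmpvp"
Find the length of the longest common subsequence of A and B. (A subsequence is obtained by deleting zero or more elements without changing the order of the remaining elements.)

A longest common subsequence is vpvp (length 4); the LCS DP confirms no longer common subsequence exists.

4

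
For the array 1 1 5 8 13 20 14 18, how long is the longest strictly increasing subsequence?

6

Let dp[i] be the longest increasing subsequence ending at position i. Then dp = [1, 1, 2, 3, 4, 5, 5, 6].
The maximum is 6; one witness is 1, 5, 8, 13, 14, 18 at positions 1,3,4,5,7,8.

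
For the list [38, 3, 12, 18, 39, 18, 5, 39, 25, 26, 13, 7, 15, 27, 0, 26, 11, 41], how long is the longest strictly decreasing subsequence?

5

Scanning left to right, the best length ending at each element is: 38→1, 3→2, 12→2, 18→2, 39→1, 18→2, 5→3, 39→1, 25→2, 26→2, 13→3, 7→4, 15→3, 27→2, 0→5, 26→3, 11→4, 41→1.
So the longest decreasing subsequence has length 5, e.g. 38, 18, 13, 7, 0.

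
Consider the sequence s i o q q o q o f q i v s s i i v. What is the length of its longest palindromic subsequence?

Using dp[i][j] = 2 + dp[i+1][j−1] if the ends match, else max(dp[i+1][j], dp[i][j−1]):
dp[1][17] = 9. A witness is siqoqoqis at positions 1,2,4,6,7,8,10,11,14.

9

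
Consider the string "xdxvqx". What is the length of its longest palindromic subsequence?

3

One longest palindromic subsequence is xqx (positions 1,5,6); it reads the same forward and backward, and the interval DP gives dp[1][6] = 3.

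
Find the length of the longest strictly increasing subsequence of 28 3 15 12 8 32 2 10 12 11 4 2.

4

Let dp[i] be the longest increasing subsequence ending at position i. Then dp = [1, 1, 2, 2, 2, 3, 1, 3, 4, 4, 2, 1].
The maximum is 4; one witness is 3, 8, 10, 12 at positions 2,5,8,9.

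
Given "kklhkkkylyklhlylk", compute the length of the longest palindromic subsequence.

11

Using dp[i][j] = 2 + dp[i+1][j−1] if the ends match, else max(dp[i+1][j], dp[i][j−1]):
dp[1][17] = 11. A witness is klhkylykhlk at positions 1,3,4,7,8,9,10,11,13,16,17.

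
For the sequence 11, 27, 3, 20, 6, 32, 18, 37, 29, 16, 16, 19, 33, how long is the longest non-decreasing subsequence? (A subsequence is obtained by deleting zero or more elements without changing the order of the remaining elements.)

One longest non-decreasing subsequence is 3, 6, 16, 16, 19, 33 (positions 3,5,10,11,12,13), of length 6; no longer one exists.

6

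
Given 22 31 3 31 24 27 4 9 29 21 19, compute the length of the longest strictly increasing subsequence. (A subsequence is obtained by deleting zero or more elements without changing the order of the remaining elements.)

4

Let dp[i] be the longest increasing subsequence ending at position i. Then dp = [1, 2, 1, 2, 2, 3, 2, 3, 4, 4, 4].
The maximum is 4; one witness is 22, 24, 27, 29 at positions 1,5,6,9.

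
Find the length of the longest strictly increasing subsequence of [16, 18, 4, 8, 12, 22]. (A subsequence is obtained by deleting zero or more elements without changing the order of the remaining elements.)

Let dp[i] be the longest increasing subsequence ending at position i. Then dp = [1, 2, 1, 2, 3, 4].
The maximum is 4; one witness is 4, 8, 12, 22 at positions 3,4,5,6.

4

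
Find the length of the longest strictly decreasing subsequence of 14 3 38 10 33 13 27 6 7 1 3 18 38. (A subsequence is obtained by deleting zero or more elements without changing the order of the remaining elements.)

5

Let dp[i] be the longest decreasing subsequence ending at position i. Then dp = [1, 2, 1, 2, 2, 3, 3, 4, 4, 5, 5, 4, 1].
The maximum is 5; one witness is 38, 33, 13, 6, 1 at positions 3,5,6,8,10.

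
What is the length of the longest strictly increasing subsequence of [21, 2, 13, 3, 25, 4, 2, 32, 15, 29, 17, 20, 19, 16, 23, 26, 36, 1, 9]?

9

One longest increasing subsequence is 2, 3, 4, 15, 17, 20, 23, 26, 36 (positions 2,4,6,9,11,12,15,16,17), of length 9; no longer one exists.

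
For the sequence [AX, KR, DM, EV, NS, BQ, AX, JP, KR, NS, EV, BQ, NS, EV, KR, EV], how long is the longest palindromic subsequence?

One longest palindromic subsequence is KR EV NS BQ EV BQ NS EV KR (positions 2,4,5,6,11,12,13,14,15); it reads the same forward and backward, and the interval DP gives dp[1][16] = 9.

9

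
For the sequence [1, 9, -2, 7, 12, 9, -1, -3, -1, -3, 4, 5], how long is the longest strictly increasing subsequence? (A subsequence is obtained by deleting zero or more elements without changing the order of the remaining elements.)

Let dp[i] be the longest increasing subsequence ending at position i. Then dp = [1, 2, 1, 2, 3, 3, 2, 1, 2, 1, 3, 4].
The maximum is 4; one witness is -2, -1, 4, 5 at positions 3,7,11,12.

4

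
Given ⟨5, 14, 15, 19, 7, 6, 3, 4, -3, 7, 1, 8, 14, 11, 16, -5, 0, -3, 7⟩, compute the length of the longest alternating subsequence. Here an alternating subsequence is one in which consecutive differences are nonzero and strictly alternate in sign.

14

A longest alternating subsequence is 5, 14, 3, 4, -3, 7, 1, 14, 11, 16, -5, 0, -3, 7 (positions 1,2,7,8,9,10,11,13,14,15,16,17,18,19); its 13 consecutive differences strictly alternate in sign, and length 14 is optimal.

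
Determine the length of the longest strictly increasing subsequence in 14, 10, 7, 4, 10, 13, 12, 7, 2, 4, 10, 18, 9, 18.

Scanning left to right, the best length ending at each element is: 14→1, 10→1, 7→1, 4→1, 10→2, 13→3, 12→3, 7→2, 2→1, 4→2, 10→3, 18→4, 9→3, 18→4.
So the longest increasing subsequence has length 4, e.g. 7, 10, 13, 18.

4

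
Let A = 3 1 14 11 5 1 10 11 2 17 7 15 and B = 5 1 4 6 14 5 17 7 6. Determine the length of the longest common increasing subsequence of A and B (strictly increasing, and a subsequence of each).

A longest common strictly increasing subsequence is 1, 14, 17 (length 3); it appears in order in both A and B, and no longer such subsequence exists.

3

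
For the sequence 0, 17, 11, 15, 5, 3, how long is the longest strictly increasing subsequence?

One longest increasing subsequence is 0, 11, 15 (positions 1,3,4), of length 3; no longer one exists.

3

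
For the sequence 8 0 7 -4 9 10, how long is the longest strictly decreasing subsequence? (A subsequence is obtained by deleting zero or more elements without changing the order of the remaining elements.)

One longest decreasing subsequence is 8, 0, -4 (positions 1,2,4), of length 3; no longer one exists.

3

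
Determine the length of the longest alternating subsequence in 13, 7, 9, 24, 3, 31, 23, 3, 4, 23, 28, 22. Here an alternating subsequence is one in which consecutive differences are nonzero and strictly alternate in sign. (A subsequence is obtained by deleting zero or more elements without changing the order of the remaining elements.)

8

A longest alternating subsequence is 13, 7, 9, 3, 31, 3, 23, 22 (positions 1,2,3,5,6,8,10,12); its 7 consecutive differences strictly alternate in sign, and length 8 is optimal.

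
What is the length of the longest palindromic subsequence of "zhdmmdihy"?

6

Using dp[i][j] = 2 + dp[i+1][j−1] if the ends match, else max(dp[i+1][j], dp[i][j−1]):
dp[1][9] = 6. A witness is hdmmdh at positions 2,3,4,5,6,8.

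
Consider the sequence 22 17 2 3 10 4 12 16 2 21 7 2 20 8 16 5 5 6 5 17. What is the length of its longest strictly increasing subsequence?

One longest increasing subsequence is 2, 3, 4, 7, 8, 16, 17 (positions 3,4,6,11,14,15,20), of length 7; no longer one exists.

7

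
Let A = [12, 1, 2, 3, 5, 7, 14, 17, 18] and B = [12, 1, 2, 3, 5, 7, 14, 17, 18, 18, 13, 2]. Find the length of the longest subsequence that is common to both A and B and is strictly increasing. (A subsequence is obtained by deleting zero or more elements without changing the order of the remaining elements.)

A longest common strictly increasing subsequence is 1, 2, 3, 5, 7, 14, 17, 18 (length 8); it appears in order in both A and B, and no longer such subsequence exists.

8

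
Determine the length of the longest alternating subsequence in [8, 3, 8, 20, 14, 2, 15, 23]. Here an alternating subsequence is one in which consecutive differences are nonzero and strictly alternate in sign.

Track the best alternating length ending on an up-step vs a down-step at each position: up/down = 1/1, 1/2, 3/1, 3/1, 3/4, 1/4, 5/4, 5/1.
The maximum over both is 5; one such subsequence is 8, 3, 20, 14, 15.

5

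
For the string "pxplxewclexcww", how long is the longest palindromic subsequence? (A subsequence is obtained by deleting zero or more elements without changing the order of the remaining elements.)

5

One longest palindromic subsequence is wcxcw (positions 7,8,11,12,14); it reads the same forward and backward, and the interval DP gives dp[1][14] = 5.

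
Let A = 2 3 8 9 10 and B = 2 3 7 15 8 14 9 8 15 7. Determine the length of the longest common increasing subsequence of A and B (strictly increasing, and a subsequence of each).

A longest common strictly increasing subsequence is 2, 3, 8, 9 (length 4); it appears in order in both A and B, and no longer such subsequence exists.

4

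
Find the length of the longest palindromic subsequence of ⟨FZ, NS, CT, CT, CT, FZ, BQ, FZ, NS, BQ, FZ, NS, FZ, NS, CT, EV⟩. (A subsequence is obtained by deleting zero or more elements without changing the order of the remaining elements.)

Using dp[i][j] = 2 + dp[i+1][j−1] if the ends match, else max(dp[i+1][j], dp[i][j−1]):
dp[1][16] = 9. A witness is FZ NS FZ BQ NS BQ FZ NS FZ at positions 1,2,6,7,9,10,11,12,13.

9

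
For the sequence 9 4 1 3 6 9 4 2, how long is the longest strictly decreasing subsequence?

4

Let dp[i] be the longest decreasing subsequence ending at position i. Then dp = [1, 2, 3, 3, 2, 1, 3, 4].
The maximum is 4; one witness is 9, 4, 3, 2 at positions 1,2,4,8.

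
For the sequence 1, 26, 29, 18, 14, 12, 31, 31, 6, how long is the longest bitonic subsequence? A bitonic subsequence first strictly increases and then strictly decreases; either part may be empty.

7

Let inc[i] be the LIS ending at i and dec[i] the longest strictly decreasing subsequence starting at i. inc = [1, 2, 3, 2, 2, 2, 4, 4, 2], dec = [1, 5, 5, 4, 3, 2, 2, 2, 1].
max_i inc[i]+dec[i]−1 = 7, with one witness 1, 26, 29, 18, 14, 12, 6.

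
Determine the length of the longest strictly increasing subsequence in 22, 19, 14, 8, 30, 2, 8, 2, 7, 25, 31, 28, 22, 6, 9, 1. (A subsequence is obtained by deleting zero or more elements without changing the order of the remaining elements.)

4

Scanning left to right, the best length ending at each element is: 22→1, 19→1, 14→1, 8→1, 30→2, 2→1, 8→2, 2→1, 7→2, 25→3, 31→4, 28→4, 22→3, 6→2, 9→3, 1→1.
So the longest increasing subsequence has length 4, e.g. 2, 8, 25, 31.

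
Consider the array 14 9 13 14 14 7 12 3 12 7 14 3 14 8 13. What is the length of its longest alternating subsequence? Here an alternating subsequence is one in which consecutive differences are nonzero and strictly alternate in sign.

13

Track the best alternating length ending on an up-step vs a down-step at each position: up/down = 1/1, 1/2, 3/2, 3/1, 3/1, 1/4, 5/4, 1/6, 7/4, 7/8, 9/1, 1/10, 11/1, 11/12, 13/12.
The maximum over both is 13; one such subsequence is 14, 9, 13, 7, 12, 3, 12, 7, 14, 3, 14, 8, 13.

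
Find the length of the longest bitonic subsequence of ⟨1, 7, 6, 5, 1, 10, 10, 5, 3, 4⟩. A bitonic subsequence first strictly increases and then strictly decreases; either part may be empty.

One longest bitonic subsequence is 1, 7, 6, 5, 4 (positions 1,2,3,8,10): it rises to 7 then falls. Length 5 is optimal.

5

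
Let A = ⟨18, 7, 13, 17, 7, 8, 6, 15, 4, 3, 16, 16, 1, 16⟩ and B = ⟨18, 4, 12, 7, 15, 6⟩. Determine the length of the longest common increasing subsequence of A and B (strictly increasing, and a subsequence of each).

2

For each value that appears in both, track the longest common increasing run ending there.
The best achievable length is 2; one witness is 7, 15 (A-positions 2,8, B-positions 4,5).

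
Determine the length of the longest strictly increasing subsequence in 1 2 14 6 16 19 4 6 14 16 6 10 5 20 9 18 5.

Let dp[i] be the longest increasing subsequence ending at position i. Then dp = [1, 2, 3, 3, 4, 5, 3, 4, 5, 6, 4, 5, 4, 7, 5, 7, 4].
The maximum is 7; one witness is 1, 2, 4, 6, 14, 16, 20 at positions 1,2,7,8,9,10,14.

7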